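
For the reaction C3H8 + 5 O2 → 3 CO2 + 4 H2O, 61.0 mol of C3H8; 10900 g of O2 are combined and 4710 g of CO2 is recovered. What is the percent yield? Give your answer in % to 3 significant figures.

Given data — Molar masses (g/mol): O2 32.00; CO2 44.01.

n(C3H8) = 61.00 mol
n(O2) = 10900 / 32.00 = 340.6 mol
n/ν for C3H8 = 61.00/1 = 61.00
n/ν for O2 = 340.6/5 = 68.12
Smallest n/ν is C3H8 → limiting reagent.
theoretical n(CO2) = (3/1) × 61.00 = 183.0 mol → 8054 g
% yield = 4710 / 8054 × 100 = 58.48 %

58.5 %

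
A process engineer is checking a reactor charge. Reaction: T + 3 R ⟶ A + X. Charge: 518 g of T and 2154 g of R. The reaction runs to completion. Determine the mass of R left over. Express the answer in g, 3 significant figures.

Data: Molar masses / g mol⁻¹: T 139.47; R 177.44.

177 g

n(T) = 518.0 / 139.47 = 3.714 mol
n(R) = 2154 / 177.44 = 12.14 mol
n/ν → T: 3.714, R: 4.047; T is limiting.
R consumed = (3/1) × 3.714 = 11.14 mol
R remaining = 12.14 − 11.14 = 1.000 mol
mass = 1.000 × 177.44 = 177.4 g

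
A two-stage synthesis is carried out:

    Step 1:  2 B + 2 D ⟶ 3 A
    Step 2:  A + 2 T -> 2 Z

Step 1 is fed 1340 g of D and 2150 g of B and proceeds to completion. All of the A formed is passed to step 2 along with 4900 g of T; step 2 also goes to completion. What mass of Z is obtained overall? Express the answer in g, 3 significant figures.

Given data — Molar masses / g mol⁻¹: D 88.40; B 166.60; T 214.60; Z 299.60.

6840 g

Step 1:
n(D) = 1340 / 88.40 = 15.16 mol
n(B) = 2150 / 166.60 = 12.91 mol
n/ν for D = 15.16/2 = 7.580
n/ν for B = 12.91/2 = 6.455
Smallest n/ν is B → limiting reagent.
n(A) produced = (3/2) × 12.91 = 19.37 mol
Step 2:
n(A) available = 19.37 mol
n(T) = 4900 / 214.60 = 22.83 mol
n/ν for A = 19.37/1 = 19.37
n/ν for T = 22.83/2 = 11.42
Smallest n/ν is T → limiting reagent.
n(Z) = (2/2) × 22.83 = 22.83 mol
mass = 22.83 × 299.60 = 6840 g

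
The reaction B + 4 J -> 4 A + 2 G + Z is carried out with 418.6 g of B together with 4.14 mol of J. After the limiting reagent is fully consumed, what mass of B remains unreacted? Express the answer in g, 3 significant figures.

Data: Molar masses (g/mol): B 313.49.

n(B) = 418.6 / 313.49 = 1.335 mol
n(J) = 4.140 mol
n/ν → B: 1.335, J: 1.035; J is limiting.
B consumed = (1/4) × 4.140 = 1.035 mol
B remaining = 1.335 − 1.035 = 0.3000 mol
mass = 0.3000 × 313.49 = 94.05 g

94.1 g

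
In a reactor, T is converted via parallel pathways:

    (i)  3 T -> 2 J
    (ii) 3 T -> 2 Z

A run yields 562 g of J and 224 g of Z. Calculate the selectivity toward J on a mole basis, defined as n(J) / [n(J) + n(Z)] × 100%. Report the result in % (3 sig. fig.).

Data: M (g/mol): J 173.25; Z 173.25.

n(J) = 562 / 173.25 = 3.244 mol
n(Z) = 224 / 173.25 = 1.293 mol
selectivity = 3.244/(3.244+1.293) × 100 = 71.50 %

71.5 %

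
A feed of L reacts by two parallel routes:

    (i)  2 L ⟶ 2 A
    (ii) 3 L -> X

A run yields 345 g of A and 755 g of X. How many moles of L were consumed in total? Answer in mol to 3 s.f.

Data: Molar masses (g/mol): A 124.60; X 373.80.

n(A) = 345 / 124.60 = 2.769 mol
n(X) = 755 / 373.80 = 2.020 mol
n(L) via (i) = (2/2)×2.769 = 2.769 mol
n(L) via (ii) = (3/1)×2.020 = 6.060 mol
total n(L) = 2.769 + 6.060 = 8.829 mol

8.83 mol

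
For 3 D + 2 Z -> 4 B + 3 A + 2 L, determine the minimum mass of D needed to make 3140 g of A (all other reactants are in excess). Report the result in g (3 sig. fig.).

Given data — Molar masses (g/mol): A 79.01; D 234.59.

n(A) = 3140 / 79.01 = 39.74 mol
n(D) = (3/3) × 39.74 = 39.74 mol
mass = 39.74 × 234.59 = 9323 g

9320 g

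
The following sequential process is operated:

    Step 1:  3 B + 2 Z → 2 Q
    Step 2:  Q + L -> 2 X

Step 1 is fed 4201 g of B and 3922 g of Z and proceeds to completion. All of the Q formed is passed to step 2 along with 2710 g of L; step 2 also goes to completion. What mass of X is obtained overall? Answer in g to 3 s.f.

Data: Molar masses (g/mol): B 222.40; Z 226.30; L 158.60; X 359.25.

Step 1:
n(B) = 4201 / 222.40 = 18.89 mol
n(Z) = 3922 / 226.30 = 17.33 mol
n/ν for B = 18.89/3 = 6.297
n/ν for Z = 17.33/2 = 8.665
Smallest n/ν is B → limiting reagent.
n(Q) produced = (2/3) × 18.89 = 12.59 mol
Step 2:
n(Q) available = 12.59 mol
n(L) = 2710 / 158.60 = 17.09 mol
n/ν for Q = 12.59/1 = 12.59
n/ν for L = 17.09/1 = 17.09
Smallest n/ν is Q → limiting reagent.
n(X) = (2/1) × 12.59 = 25.18 mol
mass = 25.18 × 359.25 = 9046 g

9050 g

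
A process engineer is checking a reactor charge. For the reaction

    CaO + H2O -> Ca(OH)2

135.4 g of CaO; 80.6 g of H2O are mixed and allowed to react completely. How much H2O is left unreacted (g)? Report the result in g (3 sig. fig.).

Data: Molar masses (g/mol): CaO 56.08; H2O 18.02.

n(CaO) = 135.4 / 56.08 = 2.414 mol
n(H2O) = 80.60 / 18.02 = 4.473 mol
n/ν for CaO = 2.414/1 = 2.414
n/ν for H2O = 4.473/1 = 4.473
Smallest n/ν is CaO → limiting reagent.
H2O consumed = (1/1) × 2.414 = 2.414 mol
H2O remaining = 4.473 − 2.414 = 2.059 mol
mass = 2.059 × 18.02 = 37.10 g

37.1 g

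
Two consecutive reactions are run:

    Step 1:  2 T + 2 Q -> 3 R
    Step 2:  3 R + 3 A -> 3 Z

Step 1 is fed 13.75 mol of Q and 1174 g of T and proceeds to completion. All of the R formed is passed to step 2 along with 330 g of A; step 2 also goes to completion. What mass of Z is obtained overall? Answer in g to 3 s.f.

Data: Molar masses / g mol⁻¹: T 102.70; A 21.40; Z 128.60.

1980 g

Step 1:
n(Q) = 13.75 mol
n(T) = 1174 / 102.70 = 11.43 mol
n/ν for Q = 13.75/2 = 6.875
n/ν for T = 11.43/2 = 5.715
Smallest n/ν is T → limiting reagent.
n(R) produced = (3/2) × 11.43 = 17.15 mol
Step 2:
n(R) available = 17.15 mol
n(A) = 330.0 / 21.40 = 15.42 mol
n/ν for R = 17.15/3 = 5.717
n/ν for A = 15.42/3 = 5.140
Smallest n/ν is A → limiting reagent.
n(Z) = (3/3) × 15.42 = 15.42 mol
mass = 15.42 × 128.60 = 1983 g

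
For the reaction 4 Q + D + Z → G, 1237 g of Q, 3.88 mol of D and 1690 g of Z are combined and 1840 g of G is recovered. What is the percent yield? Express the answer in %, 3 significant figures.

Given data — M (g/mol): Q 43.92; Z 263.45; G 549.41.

n(Q) = 1237 / 43.92 = 28.16 mol
n(D) = 3.880 mol
n(Z) = 1690 / 263.45 = 6.415 mol
n/ν → Q: 7.040, D: 3.880, Z: 6.415; D is limiting.
theoretical n(G) = (1/1) × 3.880 = 3.880 mol → 2132 g
% yield = 1840 / 2132 × 100 = 86.30 %

86.3 %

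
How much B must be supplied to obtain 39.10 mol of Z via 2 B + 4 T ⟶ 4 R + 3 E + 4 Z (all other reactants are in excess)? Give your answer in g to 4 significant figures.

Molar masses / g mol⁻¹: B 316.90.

6195 g

n(Z) = 39.10 mol
n(B) = (2/4) × 39.10 = 19.55 mol
mass = 19.55 × 316.90 = 6195 g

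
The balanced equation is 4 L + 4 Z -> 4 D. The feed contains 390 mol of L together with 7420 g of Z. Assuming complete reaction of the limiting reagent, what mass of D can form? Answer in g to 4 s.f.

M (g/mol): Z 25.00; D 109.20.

32410 g

n(L) = 390.0 mol
n(Z) = 7420 / 25.00 = 296.8 mol
n/ν → L: 97.50, Z: 74.20; Z is limiting.
n(D) = (4/4) × 296.8 = 296.8 mol
mass = 296.8 × 109.20 = 32410 g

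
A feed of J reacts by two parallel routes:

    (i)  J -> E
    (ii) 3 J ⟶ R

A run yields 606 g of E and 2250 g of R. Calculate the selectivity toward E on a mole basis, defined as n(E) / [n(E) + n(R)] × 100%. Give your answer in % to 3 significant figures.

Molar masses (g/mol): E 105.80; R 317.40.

44.7 %

n(E) = 606 / 105.80 = 5.728 mol
n(R) = 2250 / 317.40 = 7.089 mol
selectivity = 5.728/(5.728+7.089) × 100 = 44.69 %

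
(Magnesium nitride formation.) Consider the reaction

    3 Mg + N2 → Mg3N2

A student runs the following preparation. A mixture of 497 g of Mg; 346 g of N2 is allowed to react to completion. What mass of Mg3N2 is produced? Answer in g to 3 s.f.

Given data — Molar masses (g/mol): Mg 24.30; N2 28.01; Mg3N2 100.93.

688 g

n(Mg) = 497.0 / 24.30 = 20.45 mol
n(N2) = 346.0 / 28.01 = 12.35 mol
n/ν for Mg = 20.45/3 = 6.817
n/ν for N2 = 12.35/1 = 12.35
Smallest n/ν is Mg → limiting reagent.
n(Mg3N2) = (1/3) × 20.45 = 6.817 mol
mass = 6.817 × 100.93 = 688.0 g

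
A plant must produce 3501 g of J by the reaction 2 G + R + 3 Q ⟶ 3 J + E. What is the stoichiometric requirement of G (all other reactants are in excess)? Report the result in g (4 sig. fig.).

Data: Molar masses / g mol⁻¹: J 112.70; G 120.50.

n(J) = 3501 / 112.70 = 31.06 mol
n(G) = (2/3) × 31.06 = 20.71 mol
mass = 20.71 × 120.50 = 2496 g

2496 g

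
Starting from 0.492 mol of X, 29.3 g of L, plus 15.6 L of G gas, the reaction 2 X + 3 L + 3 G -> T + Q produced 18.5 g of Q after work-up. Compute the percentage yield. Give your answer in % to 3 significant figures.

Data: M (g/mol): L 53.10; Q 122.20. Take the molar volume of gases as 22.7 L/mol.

82.3 %

n(X) = 0.4920 mol
n(L) = 29.30 / 53.10 = 0.5518 mol
n(G) = 15.60 / 22.7 = 0.6872 mol
n/ν for X = 0.4920/2 = 0.2460
n/ν for L = 0.5518/3 = 0.1839
n/ν for G = 0.6872/3 = 0.2291
Smallest n/ν is L → limiting reagent.
theoretical n(Q) = (1/3) × 0.5518 = 0.1839 mol → 22.47 g
% yield = 18.5 / 22.47 × 100 = 82.33 %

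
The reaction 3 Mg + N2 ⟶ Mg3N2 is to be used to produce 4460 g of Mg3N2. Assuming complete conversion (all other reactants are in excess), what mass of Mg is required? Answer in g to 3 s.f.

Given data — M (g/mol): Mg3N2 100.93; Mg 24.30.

n(Mg3N2) = 4460 / 100.93 = 44.19 mol
n(Mg) = (3/1) × 44.19 = 132.6 mol
mass = 132.6 × 24.30 = 3222 g

3220 g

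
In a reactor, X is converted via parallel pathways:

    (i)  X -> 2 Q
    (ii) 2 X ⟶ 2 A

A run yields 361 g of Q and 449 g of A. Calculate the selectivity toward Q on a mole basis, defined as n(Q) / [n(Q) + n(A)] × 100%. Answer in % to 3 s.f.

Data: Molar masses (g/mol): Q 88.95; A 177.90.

61.7 %

n(Q) = 361 / 88.95 = 4.058 mol
n(A) = 449 / 177.90 = 2.524 mol
selectivity = 4.058/(4.058+2.524) × 100 = 61.65 %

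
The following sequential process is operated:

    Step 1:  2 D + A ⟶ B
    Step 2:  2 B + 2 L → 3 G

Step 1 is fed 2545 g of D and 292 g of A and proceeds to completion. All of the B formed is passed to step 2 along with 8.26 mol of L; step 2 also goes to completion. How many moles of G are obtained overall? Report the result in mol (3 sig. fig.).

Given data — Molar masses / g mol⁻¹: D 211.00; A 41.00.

9.05 mol

Step 1:
n(D) = 2545 / 211.00 = 12.06 mol
n(A) = 292.0 / 41.00 = 7.122 mol
n/ν for D = 12.06/2 = 6.030
n/ν for A = 7.122/1 = 7.122
Smallest n/ν is D → limiting reagent.
n(B) produced = (1/2) × 12.06 = 6.030 mol
Step 2:
n(B) available = 6.030 mol
n(L) = 8.260 mol
n/ν for B = 6.030/2 = 3.015
n/ν for L = 8.260/2 = 4.130
Smallest n/ν is B → limiting reagent.
n(G) = (3/2) × 6.030 = 9.045 mol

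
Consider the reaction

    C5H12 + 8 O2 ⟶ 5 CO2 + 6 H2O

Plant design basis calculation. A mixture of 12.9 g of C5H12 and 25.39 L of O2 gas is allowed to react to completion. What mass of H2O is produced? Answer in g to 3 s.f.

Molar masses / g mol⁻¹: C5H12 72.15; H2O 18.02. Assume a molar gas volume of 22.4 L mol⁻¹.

15.3 g

n(C5H12) = 12.90 / 72.15 = 0.1788 mol
n(O2) = 25.39 / 22.4 = 1.133 mol
n/ν → C5H12: 0.1788, O2: 0.1416; O2 is limiting.
n(H2O) = (6/8) × 1.133 = 0.8498 mol
mass = 0.8498 × 18.02 = 15.31 g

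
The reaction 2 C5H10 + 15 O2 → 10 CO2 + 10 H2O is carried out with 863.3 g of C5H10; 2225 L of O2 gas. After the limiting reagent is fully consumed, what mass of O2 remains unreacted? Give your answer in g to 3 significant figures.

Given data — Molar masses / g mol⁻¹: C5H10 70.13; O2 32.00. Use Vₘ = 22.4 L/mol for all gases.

n(C5H10) = 863.3 / 70.13 = 12.31 mol
n(O2) = 2225 / 22.4 = 99.33 mol
n/ν for C5H10 = 12.31/2 = 6.155
n/ν for O2 = 99.33/15 = 6.622
Smallest n/ν is C5H10 → limiting reagent.
O2 consumed = (15/2) × 12.31 = 92.33 mol
O2 remaining = 99.33 − 92.33 = 7.000 mol
mass = 7.000 × 32.00 = 224.0 g

224 g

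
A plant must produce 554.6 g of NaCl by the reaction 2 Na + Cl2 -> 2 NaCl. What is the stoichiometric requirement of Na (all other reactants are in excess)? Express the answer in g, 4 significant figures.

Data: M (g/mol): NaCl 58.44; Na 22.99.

n(NaCl) = 554.6 / 58.44 = 9.490 mol
n(Na) = (2/2) × 9.490 = 9.490 mol
mass = 9.490 × 22.99 = 218.2 g

218.2 g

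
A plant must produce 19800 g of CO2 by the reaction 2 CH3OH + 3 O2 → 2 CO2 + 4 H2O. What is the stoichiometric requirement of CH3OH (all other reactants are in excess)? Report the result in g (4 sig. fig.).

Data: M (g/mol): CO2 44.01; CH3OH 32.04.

14410 g

n(CO2) = 19800 / 44.01 = 449.9 mol
n(CH3OH) = (2/2) × 449.9 = 449.9 mol
mass = 449.9 × 32.04 = 14410 g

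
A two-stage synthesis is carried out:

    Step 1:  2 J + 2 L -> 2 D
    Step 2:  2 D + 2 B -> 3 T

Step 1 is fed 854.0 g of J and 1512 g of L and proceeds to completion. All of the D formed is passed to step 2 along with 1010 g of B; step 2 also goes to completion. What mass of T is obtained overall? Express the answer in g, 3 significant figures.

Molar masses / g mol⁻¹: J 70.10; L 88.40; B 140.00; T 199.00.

2150 g

Step 1:
n(J) = 854.0 / 70.10 = 12.18 mol
n(L) = 1512 / 88.40 = 17.10 mol
n/ν for J = 12.18/2 = 6.090
n/ν for L = 17.10/2 = 8.550
Smallest n/ν is J → limiting reagent.
n(D) produced = (2/2) × 12.18 = 12.18 mol
Step 2:
n(D) available = 12.18 mol
n(B) = 1010 / 140.00 = 7.214 mol
n/ν for D = 12.18/2 = 6.090
n/ν for B = 7.214/2 = 3.607
Smallest n/ν is B → limiting reagent.
n(T) = (3/2) × 7.214 = 10.82 mol
mass = 10.82 × 199.00 = 2153 g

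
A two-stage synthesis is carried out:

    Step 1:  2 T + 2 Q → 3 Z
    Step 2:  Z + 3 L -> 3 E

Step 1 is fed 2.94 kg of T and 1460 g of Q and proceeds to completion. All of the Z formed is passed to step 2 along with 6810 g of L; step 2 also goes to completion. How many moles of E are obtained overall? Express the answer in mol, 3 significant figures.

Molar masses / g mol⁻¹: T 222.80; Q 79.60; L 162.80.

Step 1:
n(T) = 2.940×1000 / 222.80 = 13.20 mol
n(Q) = 1460 / 79.60 = 18.34 mol
n/ν for T = 13.20/2 = 6.600
n/ν for Q = 18.34/2 = 9.170
Smallest n/ν is T → limiting reagent.
n(Z) produced = (3/2) × 13.20 = 19.80 mol
Step 2:
n(Z) available = 19.80 mol
n(L) = 6810 / 162.80 = 41.83 mol
n/ν for Z = 19.80/1 = 19.80
n/ν for L = 41.83/3 = 13.94
Smallest n/ν is L → limiting reagent.
n(E) = (3/3) × 41.83 = 41.83 mol

41.8 mol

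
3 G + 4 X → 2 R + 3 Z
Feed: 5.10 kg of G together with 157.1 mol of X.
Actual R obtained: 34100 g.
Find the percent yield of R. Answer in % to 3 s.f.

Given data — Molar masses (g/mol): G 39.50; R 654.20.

66.4 %

n(G) = 5.100×1000 / 39.50 = 129.1 mol
n(X) = 157.1 mol
n/ν for G = 129.1/3 = 43.03
n/ν for X = 157.1/4 = 39.28
Smallest n/ν is X → limiting reagent.
theoretical n(R) = (2/4) × 157.1 = 78.55 mol → 51390 g
% yield = 34100 / 51390 × 100 = 66.36 %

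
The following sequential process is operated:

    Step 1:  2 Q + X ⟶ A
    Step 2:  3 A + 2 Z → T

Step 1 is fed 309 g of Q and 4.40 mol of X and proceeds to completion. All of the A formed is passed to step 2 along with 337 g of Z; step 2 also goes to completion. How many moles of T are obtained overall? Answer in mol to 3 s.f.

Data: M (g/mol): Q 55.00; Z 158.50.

Step 1:
n(Q) = 309.0 / 55.00 = 5.618 mol
n(X) = 4.400 mol
n/ν for Q = 5.618/2 = 2.809
n/ν for X = 4.400/1 = 4.400
Smallest n/ν is Q → limiting reagent.
n(A) produced = (1/2) × 5.618 = 2.809 mol
Step 2:
n(A) available = 2.809 mol
n(Z) = 337.0 / 158.50 = 2.126 mol
n/ν for A = 2.809/3 = 0.9363
n/ν for Z = 2.126/2 = 1.063
Smallest n/ν is A → limiting reagent.
n(T) = (1/3) × 2.809 = 0.9363 mol

0.936 mol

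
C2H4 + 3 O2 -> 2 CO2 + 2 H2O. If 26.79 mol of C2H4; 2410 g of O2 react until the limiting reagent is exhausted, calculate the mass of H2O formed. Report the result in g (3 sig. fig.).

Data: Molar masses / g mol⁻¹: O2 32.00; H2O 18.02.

n(C2H4) = 26.79 mol
n(O2) = 2410 / 32.00 = 75.31 mol
n/ν → C2H4: 26.79, O2: 25.10; O2 is limiting.
n(H2O) = (2/3) × 75.31 = 50.21 mol
mass = 50.21 × 18.02 = 904.8 g

905 g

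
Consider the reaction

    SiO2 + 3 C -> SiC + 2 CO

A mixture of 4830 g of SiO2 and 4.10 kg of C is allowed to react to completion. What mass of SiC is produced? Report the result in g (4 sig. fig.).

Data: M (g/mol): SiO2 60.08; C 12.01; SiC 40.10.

n(SiO2) = 4830 / 60.08 = 80.39 mol
n(C) = 4.100×1000 / 12.01 = 341.4 mol
n/ν for SiO2 = 80.39/1 = 80.39
n/ν for C = 341.4/3 = 113.8
Smallest n/ν is SiO2 → limiting reagent.
n(SiC) = (1/1) × 80.39 = 80.39 mol
mass = 80.39 × 40.10 = 3224 g

3224 g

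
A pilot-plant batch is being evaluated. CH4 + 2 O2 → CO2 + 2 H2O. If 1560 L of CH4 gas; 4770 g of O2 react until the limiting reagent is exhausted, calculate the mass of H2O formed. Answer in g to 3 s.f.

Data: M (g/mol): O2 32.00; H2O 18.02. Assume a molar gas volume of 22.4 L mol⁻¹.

n(CH4) = 1560 / 22.4 = 69.64 mol
n(O2) = 4770 / 32.00 = 149.1 mol
n/ν for CH4 = 69.64/1 = 69.64
n/ν for O2 = 149.1/2 = 74.55
Smallest n/ν is CH4 → limiting reagent.
n(H2O) = (2/1) × 69.64 = 139.3 mol
mass = 139.3 × 18.02 = 2510 g

2510 g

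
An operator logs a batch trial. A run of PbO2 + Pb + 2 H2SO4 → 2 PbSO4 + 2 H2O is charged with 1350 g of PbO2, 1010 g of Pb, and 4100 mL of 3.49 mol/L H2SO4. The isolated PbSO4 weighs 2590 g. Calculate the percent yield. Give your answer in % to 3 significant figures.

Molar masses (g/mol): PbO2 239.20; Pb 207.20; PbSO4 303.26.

87.6 %

n(PbO2) = 1350 / 239.20 = 5.644 mol
n(Pb) = 1010 / 207.20 = 4.875 mol
n(H2SO4) = 3.49 × 4100/1000 = 14.31 mol
n/ν for PbO2 = 5.644/1 = 5.644
n/ν for Pb = 4.875/1 = 4.875
n/ν for H2SO4 = 14.31/2 = 7.155
Smallest n/ν is Pb → limiting reagent.
theoretical n(PbSO4) = (2/1) × 4.875 = 9.750 mol → 2957 g
% yield = 2590 / 2957 × 100 = 87.59 %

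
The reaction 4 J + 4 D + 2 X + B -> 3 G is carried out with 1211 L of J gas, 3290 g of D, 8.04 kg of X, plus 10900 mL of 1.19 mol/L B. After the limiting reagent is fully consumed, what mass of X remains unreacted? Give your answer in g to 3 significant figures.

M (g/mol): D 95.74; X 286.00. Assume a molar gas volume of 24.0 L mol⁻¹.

3130 g

n(J) = 1211 / 24.0 = 50.46 mol
n(D) = 3290 / 95.74 = 34.36 mol
n(X) = 8.040×1000 / 286.00 = 28.11 mol
n(B) = 1.19 × 10900/1000 = 12.97 mol
n/ν → J: 12.62, D: 8.590, X: 14.06, B: 12.97; D is limiting.
X consumed = (2/4) × 34.36 = 17.18 mol
X remaining = 28.11 − 17.18 = 10.93 mol
mass = 10.93 × 286.00 = 3126 g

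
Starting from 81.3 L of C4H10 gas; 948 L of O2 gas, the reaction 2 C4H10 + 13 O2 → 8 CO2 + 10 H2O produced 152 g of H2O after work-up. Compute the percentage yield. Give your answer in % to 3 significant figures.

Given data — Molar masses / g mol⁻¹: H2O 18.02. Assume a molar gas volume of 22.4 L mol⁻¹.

46.5 %

n(C4H10) = 81.30 / 22.4 = 3.629 mol
n(O2) = 948.0 / 22.4 = 42.32 mol
n/ν for C4H10 = 3.629/2 = 1.815
n/ν for O2 = 42.32/13 = 3.255
Smallest n/ν is C4H10 → limiting reagent.
theoretical n(H2O) = (10/2) × 3.629 = 18.15 mol → 327.1 g
% yield = 152 / 327.1 × 100 = 46.47 %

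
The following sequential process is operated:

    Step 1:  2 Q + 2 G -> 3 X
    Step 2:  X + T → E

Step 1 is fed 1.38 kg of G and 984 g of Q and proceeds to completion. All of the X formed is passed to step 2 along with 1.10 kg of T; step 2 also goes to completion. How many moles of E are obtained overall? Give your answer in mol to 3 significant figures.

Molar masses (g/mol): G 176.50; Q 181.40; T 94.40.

Step 1:
n(G) = 1.380×1000 / 176.50 = 7.819 mol
n(Q) = 984.0 / 181.40 = 5.424 mol
n/ν for G = 7.819/2 = 3.910
n/ν for Q = 5.424/2 = 2.712
Smallest n/ν is Q → limiting reagent.
n(X) produced = (3/2) × 5.424 = 8.136 mol
Step 2:
n(X) available = 8.136 mol
n(T) = 1.100×1000 / 94.40 = 11.65 mol
n/ν for X = 8.136/1 = 8.136
n/ν for T = 11.65/1 = 11.65
Smallest n/ν is X → limiting reagent.
n(E) = (1/1) × 8.136 = 8.136 mol

8.14 mol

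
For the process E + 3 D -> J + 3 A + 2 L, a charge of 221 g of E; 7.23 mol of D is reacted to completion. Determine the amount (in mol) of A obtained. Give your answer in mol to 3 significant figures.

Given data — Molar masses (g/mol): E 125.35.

5.29 mol

n(E) = 221.0 / 125.35 = 1.763 mol
n(D) = 7.230 mol
n/ν for E = 1.763/1 = 1.763
n/ν for D = 7.230/3 = 2.410
Smallest n/ν is E → limiting reagent.
n(A) = (3/1) × 1.763 = 5.289 mol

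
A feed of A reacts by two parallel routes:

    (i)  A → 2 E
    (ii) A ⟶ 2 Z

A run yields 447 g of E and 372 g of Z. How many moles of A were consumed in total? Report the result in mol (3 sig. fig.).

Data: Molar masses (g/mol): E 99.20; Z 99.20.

4.13 mol

n(E) = 447 / 99.20 = 4.506 mol
n(Z) = 372 / 99.20 = 3.750 mol
n(A) via (i) = (1/2)×4.506 = 2.253 mol
n(A) via (ii) = (1/2)×3.750 = 1.875 mol
total n(A) = 2.253 + 1.875 = 4.128 mol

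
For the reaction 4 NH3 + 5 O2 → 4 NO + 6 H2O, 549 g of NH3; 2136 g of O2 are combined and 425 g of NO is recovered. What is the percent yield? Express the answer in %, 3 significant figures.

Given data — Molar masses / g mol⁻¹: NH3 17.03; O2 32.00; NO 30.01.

43.9 %

n(NH3) = 549.0 / 17.03 = 32.24 mol
n(O2) = 2136 / 32.00 = 66.75 mol
n/ν → NH3: 8.060, O2: 13.35; NH3 is limiting.
theoretical n(NO) = (4/4) × 32.24 = 32.24 mol → 967.5 g
% yield = 425 / 967.5 × 100 = 43.93 %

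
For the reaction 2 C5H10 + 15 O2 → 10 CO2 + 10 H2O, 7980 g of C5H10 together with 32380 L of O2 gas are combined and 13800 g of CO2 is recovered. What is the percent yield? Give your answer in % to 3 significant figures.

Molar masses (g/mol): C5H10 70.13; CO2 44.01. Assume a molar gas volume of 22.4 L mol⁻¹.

55.1 %

n(C5H10) = 7980 / 70.13 = 113.8 mol
n(O2) = 32380 / 22.4 = 1446 mol
n/ν for C5H10 = 113.8/2 = 56.90
n/ν for O2 = 1446/15 = 96.40
Smallest n/ν is C5H10 → limiting reagent.
theoretical n(CO2) = (10/2) × 113.8 = 569.0 mol → 25040 g
% yield = 13800 / 25040 × 100 = 55.11 %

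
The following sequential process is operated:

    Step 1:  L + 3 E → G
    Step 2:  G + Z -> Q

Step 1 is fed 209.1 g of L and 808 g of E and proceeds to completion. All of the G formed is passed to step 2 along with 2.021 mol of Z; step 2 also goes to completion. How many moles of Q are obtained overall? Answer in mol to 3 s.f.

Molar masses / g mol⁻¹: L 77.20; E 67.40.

Step 1:
n(L) = 209.1 / 77.20 = 2.709 mol
n(E) = 808.0 / 67.40 = 11.99 mol
n/ν for L = 2.709/1 = 2.709
n/ν for E = 11.99/3 = 3.997
Smallest n/ν is L → limiting reagent.
n(G) produced = (1/1) × 2.709 = 2.709 mol
Step 2:
n(G) available = 2.709 mol
n(Z) = 2.021 mol
n/ν for G = 2.709/1 = 2.709
n/ν for Z = 2.021/1 = 2.021
Smallest n/ν is Z → limiting reagent.
n(Q) = (1/1) × 2.021 = 2.021 mol

2.02 mol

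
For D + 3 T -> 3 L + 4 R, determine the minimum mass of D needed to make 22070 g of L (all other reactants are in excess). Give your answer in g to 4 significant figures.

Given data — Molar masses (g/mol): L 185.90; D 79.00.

3126 g

n(L) = 22070 / 185.90 = 118.7 mol
n(D) = (1/3) × 118.7 = 39.57 mol
mass = 39.57 × 79.00 = 3126 g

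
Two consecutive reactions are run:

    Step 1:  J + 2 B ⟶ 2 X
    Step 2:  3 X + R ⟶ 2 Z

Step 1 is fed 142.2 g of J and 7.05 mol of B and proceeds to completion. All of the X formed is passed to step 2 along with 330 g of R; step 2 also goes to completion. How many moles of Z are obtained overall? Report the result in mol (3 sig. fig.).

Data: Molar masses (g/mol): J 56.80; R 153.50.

Step 1:
n(J) = 142.2 / 56.80 = 2.504 mol
n(B) = 7.050 mol
n/ν → J: 2.504, B: 3.525; J is limiting.
n(X) produced = (2/1) × 2.504 = 5.008 mol
Step 2:
n(X) available = 5.008 mol
n(R) = 330.0 / 153.50 = 2.150 mol
n/ν → X: 1.669, R: 2.150; X is limiting.
n(Z) = (2/3) × 5.008 = 3.339 mol

3.34 mol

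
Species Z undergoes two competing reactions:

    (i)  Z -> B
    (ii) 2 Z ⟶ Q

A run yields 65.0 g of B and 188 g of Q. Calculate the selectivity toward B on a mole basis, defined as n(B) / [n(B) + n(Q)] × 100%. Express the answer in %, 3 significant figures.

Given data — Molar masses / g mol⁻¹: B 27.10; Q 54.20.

40.9 %

n(B) = 65.0 / 27.10 = 2.399 mol
n(Q) = 188 / 54.20 = 3.469 mol
selectivity = 2.399/(2.399+3.469) × 100 = 40.88 %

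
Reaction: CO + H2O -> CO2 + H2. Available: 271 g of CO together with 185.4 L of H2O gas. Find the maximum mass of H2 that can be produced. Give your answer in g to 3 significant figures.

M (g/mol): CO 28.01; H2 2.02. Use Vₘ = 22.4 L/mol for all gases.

16.7 g

n(CO) = 271.0 / 28.01 = 9.675 mol
n(H2O) = 185.4 / 22.4 = 8.277 mol
n/ν for CO = 9.675/1 = 9.675
n/ν for H2O = 8.277/1 = 8.277
Smallest n/ν is H2O → limiting reagent.
n(H2) = (1/1) × 8.277 = 8.277 mol
mass = 8.277 × 2.02 = 16.72 g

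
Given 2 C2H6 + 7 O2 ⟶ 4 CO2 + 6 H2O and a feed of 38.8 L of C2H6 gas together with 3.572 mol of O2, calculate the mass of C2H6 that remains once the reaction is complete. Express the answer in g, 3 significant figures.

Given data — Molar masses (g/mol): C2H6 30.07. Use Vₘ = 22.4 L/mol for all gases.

n(C2H6) = 38.80 / 22.4 = 1.732 mol
n(O2) = 3.572 mol
n/ν → C2H6: 0.8660, O2: 0.5103; O2 is limiting.
C2H6 consumed = (2/7) × 3.572 = 1.021 mol
C2H6 remaining = 1.732 − 1.021 = 0.7110 mol
mass = 0.7110 × 30.07 = 21.38 g

21.4 g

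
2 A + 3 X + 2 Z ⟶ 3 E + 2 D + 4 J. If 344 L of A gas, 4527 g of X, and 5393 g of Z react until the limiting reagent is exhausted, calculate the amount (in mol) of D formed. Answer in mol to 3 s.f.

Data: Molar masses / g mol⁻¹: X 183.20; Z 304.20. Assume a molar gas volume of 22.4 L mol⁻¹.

n(A) = 344.0 / 22.4 = 15.36 mol
n(X) = 4527 / 183.20 = 24.71 mol
n(Z) = 5393 / 304.20 = 17.73 mol
n/ν for A = 15.36/2 = 7.680
n/ν for X = 24.71/3 = 8.237
n/ν for Z = 17.73/2 = 8.865
Smallest n/ν is A → limiting reagent.
n(D) = (2/2) × 15.36 = 15.36 mol

15.4 mol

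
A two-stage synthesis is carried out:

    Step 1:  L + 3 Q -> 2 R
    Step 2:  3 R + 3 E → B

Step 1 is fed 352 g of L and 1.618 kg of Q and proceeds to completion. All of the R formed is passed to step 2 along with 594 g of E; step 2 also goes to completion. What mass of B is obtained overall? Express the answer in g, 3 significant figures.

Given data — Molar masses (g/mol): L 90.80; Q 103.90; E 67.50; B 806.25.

2080 g

Step 1:
n(L) = 352.0 / 90.80 = 3.877 mol
n(Q) = 1.618×1000 / 103.90 = 15.57 mol
n/ν for L = 3.877/1 = 3.877
n/ν for Q = 15.57/3 = 5.190
Smallest n/ν is L → limiting reagent.
n(R) produced = (2/1) × 3.877 = 7.754 mol
Step 2:
n(R) available = 7.754 mol
n(E) = 594.0 / 67.50 = 8.800 mol
n/ν for R = 7.754/3 = 2.585
n/ν for E = 8.800/3 = 2.933
Smallest n/ν is R → limiting reagent.
n(B) = (1/3) × 7.754 = 2.585 mol
mass = 2.585 × 806.25 = 2084 g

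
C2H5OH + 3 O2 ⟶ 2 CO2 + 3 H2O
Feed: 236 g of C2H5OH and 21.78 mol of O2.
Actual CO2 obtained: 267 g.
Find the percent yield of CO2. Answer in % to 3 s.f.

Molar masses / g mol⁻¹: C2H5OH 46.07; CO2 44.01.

n(C2H5OH) = 236.0 / 46.07 = 5.123 mol
n(O2) = 21.78 mol
n/ν for C2H5OH = 5.123/1 = 5.123
n/ν for O2 = 21.78/3 = 7.260
Smallest n/ν is C2H5OH → limiting reagent.
theoretical n(CO2) = (2/1) × 5.123 = 10.25 mol → 451.1 g
% yield = 267 / 451.1 × 100 = 59.19 %

59.2 %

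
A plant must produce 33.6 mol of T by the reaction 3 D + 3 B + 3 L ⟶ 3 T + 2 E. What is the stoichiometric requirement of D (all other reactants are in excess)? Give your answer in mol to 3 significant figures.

n(T) = 33.60 mol
n(D) = (3/3) × 33.60 = 33.60 mol

33.6 mol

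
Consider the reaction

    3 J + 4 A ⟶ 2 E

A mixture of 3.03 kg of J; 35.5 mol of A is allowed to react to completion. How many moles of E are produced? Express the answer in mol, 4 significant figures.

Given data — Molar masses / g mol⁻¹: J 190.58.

n(J) = 3.030×1000 / 190.58 = 15.90 mol
n(A) = 35.50 mol
n/ν for J = 15.90/3 = 5.300
n/ν for A = 35.50/4 = 8.875
Smallest n/ν is J → limiting reagent.
n(E) = (2/3) × 15.90 = 10.60 mol

10.60 mol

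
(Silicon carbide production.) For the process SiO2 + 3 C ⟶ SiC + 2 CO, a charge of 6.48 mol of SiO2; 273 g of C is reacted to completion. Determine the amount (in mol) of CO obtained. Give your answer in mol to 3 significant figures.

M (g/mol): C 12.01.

13.0 mol

n(SiO2) = 6.480 mol
n(C) = 273.0 / 12.01 = 22.73 mol
n/ν for SiO2 = 6.480/1 = 6.480
n/ν for C = 22.73/3 = 7.577
Smallest n/ν is SiO2 → limiting reagent.
n(CO) = (2/1) × 6.480 = 12.96 mol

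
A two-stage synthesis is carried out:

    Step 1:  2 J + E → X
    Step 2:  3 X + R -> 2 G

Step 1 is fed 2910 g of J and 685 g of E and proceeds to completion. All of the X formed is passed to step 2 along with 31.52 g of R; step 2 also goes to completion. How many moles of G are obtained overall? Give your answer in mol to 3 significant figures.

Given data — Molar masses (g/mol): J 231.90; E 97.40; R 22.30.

Step 1:
n(J) = 2910 / 231.90 = 12.55 mol
n(E) = 685.0 / 97.40 = 7.033 mol
n/ν for J = 12.55/2 = 6.275
n/ν for E = 7.033/1 = 7.033
Smallest n/ν is J → limiting reagent.
n(X) produced = (1/2) × 12.55 = 6.275 mol
Step 2:
n(X) available = 6.275 mol
n(R) = 31.52 / 22.30 = 1.413 mol
n/ν for X = 6.275/3 = 2.092
n/ν for R = 1.413/1 = 1.413
Smallest n/ν is R → limiting reagent.
n(G) = (2/1) × 1.413 = 2.826 mol

2.83 mol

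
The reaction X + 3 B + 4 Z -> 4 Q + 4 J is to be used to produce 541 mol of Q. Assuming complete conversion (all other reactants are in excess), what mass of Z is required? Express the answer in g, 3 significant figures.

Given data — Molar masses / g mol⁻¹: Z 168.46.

n(Q) = 541.0 mol
n(Z) = (4/4) × 541.0 = 541.0 mol
mass = 541.0 × 168.46 = 91140 g

91100 g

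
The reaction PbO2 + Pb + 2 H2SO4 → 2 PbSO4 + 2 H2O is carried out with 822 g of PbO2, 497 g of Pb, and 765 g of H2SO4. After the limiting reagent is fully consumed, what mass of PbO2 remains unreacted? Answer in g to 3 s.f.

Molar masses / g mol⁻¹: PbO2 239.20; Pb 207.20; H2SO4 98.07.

248 g

n(PbO2) = 822.0 / 239.20 = 3.436 mol
n(Pb) = 497.0 / 207.20 = 2.399 mol
n(H2SO4) = 765.0 / 98.07 = 7.801 mol
n/ν for PbO2 = 3.436/1 = 3.436
n/ν for Pb = 2.399/1 = 2.399
n/ν for H2SO4 = 7.801/2 = 3.901
Smallest n/ν is Pb → limiting reagent.
PbO2 consumed = (1/1) × 2.399 = 2.399 mol
PbO2 remaining = 3.436 − 2.399 = 1.037 mol
mass = 1.037 × 239.20 = 248.1 g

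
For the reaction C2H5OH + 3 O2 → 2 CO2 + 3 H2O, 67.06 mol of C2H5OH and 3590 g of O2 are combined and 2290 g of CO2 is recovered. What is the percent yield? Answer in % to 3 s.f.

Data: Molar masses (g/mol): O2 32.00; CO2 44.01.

69.6 %

n(C2H5OH) = 67.06 mol
n(O2) = 3590 / 32.00 = 112.2 mol
n/ν for C2H5OH = 67.06/1 = 67.06
n/ν for O2 = 112.2/3 = 37.40
Smallest n/ν is O2 → limiting reagent.
theoretical n(CO2) = (2/3) × 112.2 = 74.80 mol → 3292 g
% yield = 2290 / 3292 × 100 = 69.56 %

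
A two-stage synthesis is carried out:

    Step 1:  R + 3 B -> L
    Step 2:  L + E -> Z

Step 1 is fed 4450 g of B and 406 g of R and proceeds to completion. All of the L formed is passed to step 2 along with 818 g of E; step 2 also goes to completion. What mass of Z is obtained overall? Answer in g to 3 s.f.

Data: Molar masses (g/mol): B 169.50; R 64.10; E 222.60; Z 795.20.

2920 g

Step 1:
n(B) = 4450 / 169.50 = 26.25 mol
n(R) = 406.0 / 64.10 = 6.334 mol
n/ν for B = 26.25/3 = 8.750
n/ν for R = 6.334/1 = 6.334
Smallest n/ν is R → limiting reagent.
n(L) produced = (1/1) × 6.334 = 6.334 mol
Step 2:
n(L) available = 6.334 mol
n(E) = 818.0 / 222.60 = 3.675 mol
n/ν for L = 6.334/1 = 6.334
n/ν for E = 3.675/1 = 3.675
Smallest n/ν is E → limiting reagent.
n(Z) = (1/1) × 3.675 = 3.675 mol
mass = 3.675 × 795.20 = 2922 g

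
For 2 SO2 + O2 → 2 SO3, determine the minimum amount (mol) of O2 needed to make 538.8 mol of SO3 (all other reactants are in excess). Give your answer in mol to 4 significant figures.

n(SO3) = 538.8 mol
n(O2) = (1/2) × 538.8 = 269.4 mol

269.4 mol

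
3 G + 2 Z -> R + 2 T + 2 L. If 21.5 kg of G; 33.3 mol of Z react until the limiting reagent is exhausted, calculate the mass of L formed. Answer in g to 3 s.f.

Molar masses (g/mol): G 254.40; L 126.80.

n(G) = 21.50×1000 / 254.40 = 84.51 mol
n(Z) = 33.30 mol
n/ν for G = 84.51/3 = 28.17
n/ν for Z = 33.30/2 = 16.65
Smallest n/ν is Z → limiting reagent.
n(L) = (2/2) × 33.30 = 33.30 mol
mass = 33.30 × 126.80 = 4222 g

4220 g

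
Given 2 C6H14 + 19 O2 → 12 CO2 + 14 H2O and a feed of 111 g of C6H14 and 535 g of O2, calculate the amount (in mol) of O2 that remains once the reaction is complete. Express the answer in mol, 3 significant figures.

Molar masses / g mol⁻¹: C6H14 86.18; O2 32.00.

n(C6H14) = 111.0 / 86.18 = 1.288 mol
n(O2) = 535.0 / 32.00 = 16.72 mol
n/ν for C6H14 = 1.288/2 = 0.6440
n/ν for O2 = 16.72/19 = 0.8800
Smallest n/ν is C6H14 → limiting reagent.
O2 consumed = (19/2) × 1.288 = 12.24 mol
O2 remaining = 16.72 − 12.24 = 4.480 mol

4.48 mol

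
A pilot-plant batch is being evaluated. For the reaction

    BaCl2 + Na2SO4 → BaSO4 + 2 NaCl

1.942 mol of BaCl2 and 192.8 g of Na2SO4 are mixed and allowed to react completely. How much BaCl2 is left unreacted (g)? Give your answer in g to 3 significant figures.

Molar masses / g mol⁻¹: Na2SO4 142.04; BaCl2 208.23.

122 g

n(BaCl2) = 1.942 mol
n(Na2SO4) = 192.8 / 142.04 = 1.357 mol
n/ν for BaCl2 = 1.942/1 = 1.942
n/ν for Na2SO4 = 1.357/1 = 1.357
Smallest n/ν is Na2SO4 → limiting reagent.
BaCl2 consumed = (1/1) × 1.357 = 1.357 mol
BaCl2 remaining = 1.942 − 1.357 = 0.5850 mol
mass = 0.5850 × 208.23 = 121.8 g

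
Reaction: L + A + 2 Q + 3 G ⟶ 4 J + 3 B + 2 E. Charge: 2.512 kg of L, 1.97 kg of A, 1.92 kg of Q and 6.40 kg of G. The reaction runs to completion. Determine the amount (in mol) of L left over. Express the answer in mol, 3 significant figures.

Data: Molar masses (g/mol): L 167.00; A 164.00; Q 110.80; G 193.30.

n(L) = 2.512×1000 / 167.00 = 15.04 mol
n(A) = 1.970×1000 / 164.00 = 12.01 mol
n(Q) = 1.920×1000 / 110.80 = 17.33 mol
n(G) = 6.400×1000 / 193.30 = 33.11 mol
n/ν for L = 15.04/1 = 15.04
n/ν for A = 12.01/1 = 12.01
n/ν for Q = 17.33/2 = 8.665
n/ν for G = 33.11/3 = 11.04
Smallest n/ν is Q → limiting reagent.
L consumed = (1/2) × 17.33 = 8.665 mol
L remaining = 15.04 − 8.665 = 6.375 mol

6.38 mol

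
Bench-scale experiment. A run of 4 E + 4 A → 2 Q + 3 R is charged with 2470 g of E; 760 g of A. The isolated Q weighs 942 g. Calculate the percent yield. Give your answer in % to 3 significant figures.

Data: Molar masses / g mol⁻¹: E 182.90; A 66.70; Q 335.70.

n(E) = 2470 / 182.90 = 13.50 mol
n(A) = 760.0 / 66.70 = 11.39 mol
n/ν for E = 13.50/4 = 3.375
n/ν for A = 11.39/4 = 2.848
Smallest n/ν is A → limiting reagent.
theoretical n(Q) = (2/4) × 11.39 = 5.695 mol → 1912 g
% yield = 942 / 1912 × 100 = 49.27 %

49.3 %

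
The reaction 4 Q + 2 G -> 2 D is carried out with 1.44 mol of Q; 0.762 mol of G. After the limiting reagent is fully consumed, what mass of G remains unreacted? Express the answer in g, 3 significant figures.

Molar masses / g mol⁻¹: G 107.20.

4.50 g

n(Q) = 1.440 mol
n(G) = 0.7620 mol
n/ν for Q = 1.440/4 = 0.3600
n/ν for G = 0.7620/2 = 0.3810
Smallest n/ν is Q → limiting reagent.
G consumed = (2/4) × 1.440 = 0.7200 mol
G remaining = 0.7620 − 0.7200 = 0.04200 mol
mass = 0.04200 × 107.20 = 4.502 g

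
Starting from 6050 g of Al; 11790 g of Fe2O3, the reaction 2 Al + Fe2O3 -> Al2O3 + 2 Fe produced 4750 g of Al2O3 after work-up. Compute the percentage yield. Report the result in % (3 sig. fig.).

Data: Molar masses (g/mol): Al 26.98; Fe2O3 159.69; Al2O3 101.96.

63.1 %

n(Al) = 6050 / 26.98 = 224.2 mol
n(Fe2O3) = 11790 / 159.69 = 73.83 mol
n/ν for Al = 224.2/2 = 112.1
n/ν for Fe2O3 = 73.83/1 = 73.83
Smallest n/ν is Fe2O3 → limiting reagent.
theoretical n(Al2O3) = (1/1) × 73.83 = 73.83 mol → 7528 g
% yield = 4750 / 7528 × 100 = 63.10 %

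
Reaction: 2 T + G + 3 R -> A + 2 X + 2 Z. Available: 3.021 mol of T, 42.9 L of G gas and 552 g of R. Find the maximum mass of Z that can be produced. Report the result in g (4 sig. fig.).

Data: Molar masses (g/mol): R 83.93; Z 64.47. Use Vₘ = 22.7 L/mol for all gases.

194.8 g

n(T) = 3.021 mol
n(G) = 42.90 / 22.7 = 1.890 mol
n(R) = 552.0 / 83.93 = 6.577 mol
n/ν → T: 1.511, G: 1.890, R: 2.192; T is limiting.
n(Z) = (2/2) × 3.021 = 3.021 mol
mass = 3.021 × 64.47 = 194.8 g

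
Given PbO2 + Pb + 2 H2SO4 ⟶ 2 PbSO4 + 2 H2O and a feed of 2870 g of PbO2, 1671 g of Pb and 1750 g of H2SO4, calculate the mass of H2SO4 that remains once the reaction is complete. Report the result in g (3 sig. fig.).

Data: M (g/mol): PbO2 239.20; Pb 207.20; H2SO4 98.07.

168 g

n(PbO2) = 2870 / 239.20 = 12.00 mol
n(Pb) = 1671 / 207.20 = 8.065 mol
n(H2SO4) = 1750 / 98.07 = 17.84 mol
n/ν for PbO2 = 12.00/1 = 12.00
n/ν for Pb = 8.065/1 = 8.065
n/ν for H2SO4 = 17.84/2 = 8.920
Smallest n/ν is Pb → limiting reagent.
H2SO4 consumed = (2/1) × 8.065 = 16.13 mol
H2SO4 remaining = 17.84 − 16.13 = 1.710 mol
mass = 1.710 × 98.07 = 167.7 g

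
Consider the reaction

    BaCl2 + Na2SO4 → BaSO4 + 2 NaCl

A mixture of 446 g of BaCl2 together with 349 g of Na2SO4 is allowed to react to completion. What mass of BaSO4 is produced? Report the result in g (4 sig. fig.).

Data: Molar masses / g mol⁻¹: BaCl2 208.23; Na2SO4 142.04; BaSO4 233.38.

n(BaCl2) = 446.0 / 208.23 = 2.142 mol
n(Na2SO4) = 349.0 / 142.04 = 2.457 mol
n/ν for BaCl2 = 2.142/1 = 2.142
n/ν for Na2SO4 = 2.457/1 = 2.457
Smallest n/ν is BaCl2 → limiting reagent.
n(BaSO4) = (1/1) × 2.142 = 2.142 mol
mass = 2.142 × 233.38 = 499.9 g

499.9 g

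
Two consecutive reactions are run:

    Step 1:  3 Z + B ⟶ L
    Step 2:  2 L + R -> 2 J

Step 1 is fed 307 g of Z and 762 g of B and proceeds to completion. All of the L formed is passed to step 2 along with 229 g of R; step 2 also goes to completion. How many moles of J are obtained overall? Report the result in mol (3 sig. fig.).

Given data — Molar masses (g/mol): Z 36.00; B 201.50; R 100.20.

Step 1:
n(Z) = 307.0 / 36.00 = 8.528 mol
n(B) = 762.0 / 201.50 = 3.782 mol
n/ν for Z = 8.528/3 = 2.843
n/ν for B = 3.782/1 = 3.782
Smallest n/ν is Z → limiting reagent.
n(L) produced = (1/3) × 8.528 = 2.843 mol
Step 2:
n(L) available = 2.843 mol
n(R) = 229.0 / 100.20 = 2.285 mol
n/ν for L = 2.843/2 = 1.422
n/ν for R = 2.285/1 = 2.285
Smallest n/ν is L → limiting reagent.
n(J) = (2/2) × 2.843 = 2.843 mol

2.84 mol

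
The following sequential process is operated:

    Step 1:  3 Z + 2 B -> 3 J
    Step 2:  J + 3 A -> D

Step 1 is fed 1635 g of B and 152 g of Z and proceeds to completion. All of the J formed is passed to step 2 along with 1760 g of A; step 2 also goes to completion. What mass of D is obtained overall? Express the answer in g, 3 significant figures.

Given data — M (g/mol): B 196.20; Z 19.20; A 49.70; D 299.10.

2370 g

Step 1:
n(B) = 1635 / 196.20 = 8.333 mol
n(Z) = 152.0 / 19.20 = 7.917 mol
n/ν for B = 8.333/2 = 4.167
n/ν for Z = 7.917/3 = 2.639
Smallest n/ν is Z → limiting reagent.
n(J) produced = (3/3) × 7.917 = 7.917 mol
Step 2:
n(J) available = 7.917 mol
n(A) = 1760 / 49.70 = 35.41 mol
n/ν for J = 7.917/1 = 7.917
n/ν for A = 35.41/3 = 11.80
Smallest n/ν is J → limiting reagent.
n(D) = (1/1) × 7.917 = 7.917 mol
mass = 7.917 × 299.10 = 2368 g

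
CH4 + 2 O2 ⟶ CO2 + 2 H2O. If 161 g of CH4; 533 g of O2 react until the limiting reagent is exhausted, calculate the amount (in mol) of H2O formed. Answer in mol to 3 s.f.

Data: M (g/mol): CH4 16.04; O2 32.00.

16.7 mol

n(CH4) = 161.0 / 16.04 = 10.04 mol
n(O2) = 533.0 / 32.00 = 16.66 mol
n/ν → CH4: 10.04, O2: 8.330; O2 is limiting.
n(H2O) = (2/2) × 16.66 = 16.66 mol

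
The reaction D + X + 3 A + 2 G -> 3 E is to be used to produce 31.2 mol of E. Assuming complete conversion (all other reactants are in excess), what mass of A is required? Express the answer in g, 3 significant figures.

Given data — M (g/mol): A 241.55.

7540 g

n(E) = 31.20 mol
n(A) = (3/3) × 31.20 = 31.20 mol
mass = 31.20 × 241.55 = 7536 g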